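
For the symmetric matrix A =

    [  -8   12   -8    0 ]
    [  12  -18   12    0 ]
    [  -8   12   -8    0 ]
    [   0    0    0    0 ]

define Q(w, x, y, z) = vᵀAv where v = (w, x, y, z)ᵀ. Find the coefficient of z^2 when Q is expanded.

0

The coefficient of z^2 is the diagonal entry A[4,4] = 0.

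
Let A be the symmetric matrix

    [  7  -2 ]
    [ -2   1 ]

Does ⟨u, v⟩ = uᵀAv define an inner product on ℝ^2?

yes

For the 2×2 matrix [[7, -2], [-2, 1]]: det = 7·1 − (-2)² = 3, trace = 8.
det > 0 so both eigenvalues share the sign of the trace; trace = 8 > 0 ⇒ both positive.
⟨·,·⟩ is an inner product exactly when A is positive definite.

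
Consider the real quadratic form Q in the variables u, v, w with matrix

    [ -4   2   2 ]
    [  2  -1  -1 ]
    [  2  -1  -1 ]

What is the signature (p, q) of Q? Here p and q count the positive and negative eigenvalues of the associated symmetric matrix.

(0, 1)

Symmetric row and column elimination reduces A to a congruent diagonal form with pivots -4, 0, 0.
That gives 1 negative, 2 zero pivots.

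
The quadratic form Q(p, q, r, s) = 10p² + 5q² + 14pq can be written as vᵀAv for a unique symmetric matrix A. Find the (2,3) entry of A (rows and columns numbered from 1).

0

The coefficient of q·r in Q is 0. For a symmetric A this equals A[2,3] + A[3,2] = 2·A[2,3].
So A[2,3] = 0/2 = 0.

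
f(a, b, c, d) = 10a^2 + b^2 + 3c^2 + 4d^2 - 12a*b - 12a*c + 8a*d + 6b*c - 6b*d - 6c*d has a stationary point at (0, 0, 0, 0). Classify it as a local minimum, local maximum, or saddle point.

saddle point

The Hessian at the origin is H = [[20, -12, -12, 8], [-12, 2, 6, -6], [-12, 6, 6, -6], [8, -6, -6, 8]].
Symmetric row and column elimination reduces H to a congruent diagonal form with pivots 20, -26/5, -12/13, 6.
Counting signs: 2 positive, 2 negative.
H is indefinite, so the origin is a saddle point.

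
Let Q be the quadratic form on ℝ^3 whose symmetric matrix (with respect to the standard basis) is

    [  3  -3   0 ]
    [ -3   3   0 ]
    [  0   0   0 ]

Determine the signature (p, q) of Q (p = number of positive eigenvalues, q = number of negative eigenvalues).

Symmetric row and column elimination reduces A to a congruent diagonal form with pivots 3, 0, 0.
That gives 1 positive, 2 zero pivots.

(1, 0)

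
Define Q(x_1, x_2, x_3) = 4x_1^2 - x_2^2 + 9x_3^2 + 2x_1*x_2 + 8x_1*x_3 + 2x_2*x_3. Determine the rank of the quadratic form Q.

The symmetric matrix is A = [[4, 1, 4], [1, -1, 1], [4, 1, 9]].
Row-reducing A symmetrically gives the diagonal entries 4, -5/4, 5.
So there are 2 positive, 1 negative pivots.
The rank is the number of nonzero pivots: 3.

3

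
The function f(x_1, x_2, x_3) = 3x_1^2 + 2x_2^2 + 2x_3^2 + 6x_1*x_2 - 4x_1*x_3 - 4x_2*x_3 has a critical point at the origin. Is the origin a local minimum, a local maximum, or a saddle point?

The Hessian at the origin is H = [[6, 6, -4], [6, 4, -4], [-4, -4, 4]].
Congruent diagonalization of H (simultaneous row and column reduction) yields pivots 6, -2, 4/3.
Counting signs: 2 positive, 1 negative.
H is indefinite, so the origin is a saddle point.

saddle point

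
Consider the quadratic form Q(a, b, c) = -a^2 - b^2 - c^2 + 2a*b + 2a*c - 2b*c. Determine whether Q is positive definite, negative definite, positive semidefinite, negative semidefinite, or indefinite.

The associated matrix is A = [[-1, 1, 1], [1, -1, -1], [1, -1, -1]].
Congruent diagonalization of A (simultaneous row and column reduction) yields pivots -1, 0, 0.
That gives 1 negative, 2 zero pivots.
Hence Q is negative semidefinite.

negative semidefinite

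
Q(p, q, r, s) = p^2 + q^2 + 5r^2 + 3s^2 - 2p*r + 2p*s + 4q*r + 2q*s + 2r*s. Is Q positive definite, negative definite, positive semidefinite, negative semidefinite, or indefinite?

Write A = [[1, 0, -1, 1], [0, 1, 2, 1], [-1, 2, 5, 1], [1, 1, 1, 3]].
Congruent diagonalization of A (simultaneous row and column reduction) yields pivots 1, 1, 0, 1.
That gives 3 positive, 1 zero pivots.
Hence Q is positive semidefinite.

positive semidefinite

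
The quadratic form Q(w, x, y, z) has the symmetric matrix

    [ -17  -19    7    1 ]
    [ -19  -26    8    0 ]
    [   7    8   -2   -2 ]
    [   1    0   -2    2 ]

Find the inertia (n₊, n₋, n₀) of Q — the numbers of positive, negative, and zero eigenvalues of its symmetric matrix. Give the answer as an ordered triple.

(1, 3, 0)

Row-reducing A symmetrically gives the diagonal entries -17, -81/17, 8/9, -2/3.
So there are 1 positive, 3 negative pivots.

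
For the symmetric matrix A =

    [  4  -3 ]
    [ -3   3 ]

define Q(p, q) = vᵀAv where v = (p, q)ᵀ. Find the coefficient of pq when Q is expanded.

The coefficient of pq is A[1,2] + A[2,1] = 2·(-3) = -6.

-6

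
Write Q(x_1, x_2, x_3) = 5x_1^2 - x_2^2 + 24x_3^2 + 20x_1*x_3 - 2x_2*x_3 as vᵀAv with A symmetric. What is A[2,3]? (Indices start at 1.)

-1

The coefficient of x_2·x_3 in Q is -2. For a symmetric A this equals A[2,3] + A[3,2] = 2·A[2,3].
So A[2,3] = -2/2 = -1.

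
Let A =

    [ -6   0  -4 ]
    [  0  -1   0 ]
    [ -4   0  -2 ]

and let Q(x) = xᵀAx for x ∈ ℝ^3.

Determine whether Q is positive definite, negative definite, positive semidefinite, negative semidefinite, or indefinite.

indefinite

Row-reducing A symmetrically gives the diagonal entries -6, -1, 2/3.
So there are 1 positive, 2 negative pivots.
Hence Q is indefinite.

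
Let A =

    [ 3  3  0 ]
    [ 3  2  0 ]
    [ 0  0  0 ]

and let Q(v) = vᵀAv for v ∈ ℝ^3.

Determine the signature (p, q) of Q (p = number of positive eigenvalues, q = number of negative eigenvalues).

Symmetric row and column elimination reduces A to a congruent diagonal form with pivots 3, -1, 0.
That gives 1 positive, 1 negative, 1 zero pivots.

(1, 1)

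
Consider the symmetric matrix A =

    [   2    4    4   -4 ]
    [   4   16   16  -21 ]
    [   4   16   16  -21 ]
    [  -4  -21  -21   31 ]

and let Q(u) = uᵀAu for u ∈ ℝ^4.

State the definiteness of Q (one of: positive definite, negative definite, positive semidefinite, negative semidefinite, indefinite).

positive semidefinite

Applying the same elementary operations to the rows and columns of A produces a congruent diagonal matrix with entries 2, 8, 0, 15/8.
Counting signs: 3 positive, 1 zero.
Hence Q is positive semidefinite.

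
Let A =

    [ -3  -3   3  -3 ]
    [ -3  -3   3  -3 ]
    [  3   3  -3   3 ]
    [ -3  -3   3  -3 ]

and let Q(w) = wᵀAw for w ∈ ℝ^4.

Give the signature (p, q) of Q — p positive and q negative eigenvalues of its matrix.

Applying the same elementary operations to the rows and columns of A produces a congruent diagonal matrix with entries -3, 0, 0, 0.
Counting signs: 1 negative, 3 zero.

(0, 1)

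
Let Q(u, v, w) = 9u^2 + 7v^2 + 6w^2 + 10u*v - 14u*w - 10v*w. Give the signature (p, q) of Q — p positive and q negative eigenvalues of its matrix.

Write A = [[9, 5, -7], [5, 7, -5], [-7, -5, 6]].
Congruent diagonalization of A (simultaneous row and column reduction) yields pivots 9, 38/9, 5/19.
Counting signs: 3 positive.

(3, 0)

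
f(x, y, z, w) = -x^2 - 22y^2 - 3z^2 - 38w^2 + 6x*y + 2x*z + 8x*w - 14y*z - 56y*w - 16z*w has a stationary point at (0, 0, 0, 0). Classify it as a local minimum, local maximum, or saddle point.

local maximum

The Hessian at the origin is H = [[-2, 6, 2, 8], [6, -44, -14, -56], [2, -14, -6, -16], [8, -56, -16, -76]].
Symmetric row and column elimination reduces H to a congruent diagonal form with pivots -2, -26, -20/13, -12/5.
That gives 4 negative pivots.
H is negative definite, so the origin is a strict local maximum.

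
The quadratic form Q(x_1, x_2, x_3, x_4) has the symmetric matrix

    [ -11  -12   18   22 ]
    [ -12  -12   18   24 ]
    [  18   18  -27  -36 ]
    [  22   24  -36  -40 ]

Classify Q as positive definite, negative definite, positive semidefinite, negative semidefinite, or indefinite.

indefinite

Symmetric row and column elimination reduces A to a congruent diagonal form with pivots -11, 12/11, 0, 4.
Counting signs: 2 positive, 1 negative, 1 zero.
Hence Q is indefinite.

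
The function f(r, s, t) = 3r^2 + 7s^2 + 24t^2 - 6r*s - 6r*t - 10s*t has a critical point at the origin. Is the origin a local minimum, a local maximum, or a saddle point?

local minimum

The Hessian at the origin is H = [[6, -6, -6], [-6, 14, -10], [-6, -10, 48]].
Row-reducing H symmetrically gives the diagonal entries 6, 8, 10.
That gives 3 positive pivots.
H is positive definite, so the origin is a strict local minimum.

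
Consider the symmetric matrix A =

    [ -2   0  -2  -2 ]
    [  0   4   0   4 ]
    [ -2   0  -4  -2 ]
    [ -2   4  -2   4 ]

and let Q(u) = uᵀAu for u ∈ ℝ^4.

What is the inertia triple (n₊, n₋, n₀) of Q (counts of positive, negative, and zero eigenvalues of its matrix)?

(2, 2, 0)

An LDLᵀ factorisation of A has diagonal entries -2, 4, -2, 2.
Counting signs: 2 positive, 2 negative.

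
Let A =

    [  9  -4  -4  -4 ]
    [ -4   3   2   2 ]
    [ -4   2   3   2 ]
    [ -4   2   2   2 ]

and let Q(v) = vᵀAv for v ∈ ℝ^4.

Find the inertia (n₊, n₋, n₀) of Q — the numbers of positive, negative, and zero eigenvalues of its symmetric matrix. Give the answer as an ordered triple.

(4, 0, 0)

An LDLᵀ factorisation of A has diagonal entries 9, 11/9, 13/11, 2/13.
Counting signs: 4 positive.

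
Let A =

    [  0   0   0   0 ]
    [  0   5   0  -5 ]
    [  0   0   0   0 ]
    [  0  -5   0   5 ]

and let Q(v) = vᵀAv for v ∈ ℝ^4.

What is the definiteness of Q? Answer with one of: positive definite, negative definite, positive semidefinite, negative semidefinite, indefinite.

positive semidefinite

Congruent diagonalization of A (simultaneous row and column reduction) yields pivots 0, 5, 0, 0.
That gives 1 positive, 3 zero pivots.
Hence Q is positive semidefinite.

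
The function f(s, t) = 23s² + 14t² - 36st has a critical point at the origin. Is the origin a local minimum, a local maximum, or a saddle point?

saddle point

The Hessian at the origin is H = [[46, -36], [-36, 28]].
det H = 46·28 − (-36)² = -8 < 0, so H is indefinite.
Therefore the origin is a saddle point.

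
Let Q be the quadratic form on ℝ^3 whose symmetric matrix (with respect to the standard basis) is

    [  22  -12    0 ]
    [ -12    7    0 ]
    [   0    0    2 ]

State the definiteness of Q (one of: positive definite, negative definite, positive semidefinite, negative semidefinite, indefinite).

Row-reducing A symmetrically gives the diagonal entries 22, 5/11, 2.
Counting signs: 3 positive.
Hence Q is positive definite.

positive definite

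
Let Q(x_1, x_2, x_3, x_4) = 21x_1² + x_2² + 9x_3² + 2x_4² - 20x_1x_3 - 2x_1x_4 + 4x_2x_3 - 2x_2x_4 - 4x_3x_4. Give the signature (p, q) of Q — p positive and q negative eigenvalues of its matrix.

(3, 0)

Write A = [[21, 0, -10, -1], [0, 1, 2, -1], [-10, 2, 9, -2], [-1, -1, -2, 2]].
Congruent diagonalization of A (simultaneous row and column reduction) yields pivots 21, 1, 5/21, 0.
Counting signs: 3 positive, 1 zero.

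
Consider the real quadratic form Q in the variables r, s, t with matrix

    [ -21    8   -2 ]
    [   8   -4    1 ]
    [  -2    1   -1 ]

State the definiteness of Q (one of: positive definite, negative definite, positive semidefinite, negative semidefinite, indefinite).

negative definite

Congruent diagonalization of A (simultaneous row and column reduction) yields pivots -21, -20/21, -3/4.
Counting signs: 3 negative.
Hence Q is negative definite.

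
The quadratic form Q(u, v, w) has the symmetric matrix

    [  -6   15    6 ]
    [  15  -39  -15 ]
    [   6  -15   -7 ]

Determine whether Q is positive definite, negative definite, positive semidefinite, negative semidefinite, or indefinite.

Leading principal minors: Δ_1 = -6, Δ_2 = 9, Δ_3 = -9.
The signs alternate starting with Δ_1 < 0, so by Sylvester's criterion Q is negative definite.

negative definite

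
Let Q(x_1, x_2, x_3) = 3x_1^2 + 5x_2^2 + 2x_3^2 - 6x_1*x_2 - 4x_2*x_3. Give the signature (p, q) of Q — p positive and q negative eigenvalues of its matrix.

The symmetric matrix is A = [[3, -3, 0], [-3, 5, -2], [0, -2, 2]].
Congruent diagonalization of A (simultaneous row and column reduction) yields pivots 3, 2, 0.
So there are 2 positive, 1 zero pivots.

(2, 0)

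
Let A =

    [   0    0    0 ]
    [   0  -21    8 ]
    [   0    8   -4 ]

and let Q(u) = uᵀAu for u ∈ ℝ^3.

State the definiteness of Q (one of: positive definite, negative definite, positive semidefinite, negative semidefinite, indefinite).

Congruent diagonalization of A (simultaneous row and column reduction) yields pivots 0, -21, -20/21.
Counting signs: 2 negative, 1 zero.
Hence Q is negative semidefinite.

negative semidefinite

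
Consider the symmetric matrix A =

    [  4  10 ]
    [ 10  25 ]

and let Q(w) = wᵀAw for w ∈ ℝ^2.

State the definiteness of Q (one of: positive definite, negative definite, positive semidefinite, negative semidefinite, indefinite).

positive semidefinite

Congruent diagonalization of A (simultaneous row and column reduction) yields pivots 4, 0.
So there are 1 positive, 1 zero pivots.
Hence Q is positive semidefinite.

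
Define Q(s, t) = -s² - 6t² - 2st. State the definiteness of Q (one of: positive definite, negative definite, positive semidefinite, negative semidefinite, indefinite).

negative definite

The symmetric matrix of Q is A = [[-1, -1], [-1, -6]].
Leading principal minors: Δ_1 = -1, Δ_2 = 5.
The signs alternate starting with Δ_1 < 0, so by Sylvester's criterion Q is negative definite.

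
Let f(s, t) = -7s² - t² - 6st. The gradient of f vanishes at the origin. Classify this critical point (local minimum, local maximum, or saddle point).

saddle point

The Hessian at the origin is H = [[-14, -6], [-6, -2]].
det H = -14·-2 − (-6)² = -8 < 0, so H is indefinite.
Therefore the origin is a saddle point.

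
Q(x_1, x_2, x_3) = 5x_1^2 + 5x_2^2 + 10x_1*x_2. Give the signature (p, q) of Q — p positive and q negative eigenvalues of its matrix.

The symmetric matrix is A = [[5, 5, 0], [5, 5, 0], [0, 0, 0]].
Row-reducing A symmetrically gives the diagonal entries 5, 0, 0.
That gives 1 positive, 2 zero pivots.

(1, 0)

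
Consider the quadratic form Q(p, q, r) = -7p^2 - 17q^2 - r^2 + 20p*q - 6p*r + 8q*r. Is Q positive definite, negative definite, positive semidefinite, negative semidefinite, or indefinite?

indefinite

The symmetric matrix is A = [[-7, 10, -3], [10, -17, 4], [-3, 4, -1]].
Congruent diagonalization of A (simultaneous row and column reduction) yields pivots -7, -19/7, 6/19.
So there are 1 positive, 2 negative pivots.
Hence Q is indefinite.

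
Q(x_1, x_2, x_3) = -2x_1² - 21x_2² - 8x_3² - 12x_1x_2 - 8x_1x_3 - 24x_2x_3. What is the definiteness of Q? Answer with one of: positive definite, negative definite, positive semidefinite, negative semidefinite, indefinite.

negative semidefinite

The associated matrix is A = [[-2, -6, -4], [-6, -21, -12], [-4, -12, -8]].
Row-reducing A symmetrically gives the diagonal entries -2, -3, 0.
That gives 2 negative, 1 zero pivots.
Hence Q is negative semidefinite.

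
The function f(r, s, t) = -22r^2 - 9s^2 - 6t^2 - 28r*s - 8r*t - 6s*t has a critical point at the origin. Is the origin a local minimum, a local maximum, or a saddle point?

The Hessian at the origin is H = [[-44, -28, -8], [-28, -18, -6], [-8, -6, -12]].
Congruent diagonalization of H (simultaneous row and column reduction) yields pivots -44, -2/11, -6.
So there are 3 negative pivots.
H is negative definite, so the origin is a strict local maximum.

local maximum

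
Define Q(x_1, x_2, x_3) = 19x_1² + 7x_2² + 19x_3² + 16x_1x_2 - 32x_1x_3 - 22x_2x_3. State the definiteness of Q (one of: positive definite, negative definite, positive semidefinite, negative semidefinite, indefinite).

positive definite

The associated matrix is A = [[19, 8, -16], [8, 7, -11], [-16, -11, 19]].
Symmetric row and column elimination reduces A to a congruent diagonal form with pivots 19, 69/19, 12/23.
So there are 3 positive pivots.
Hence Q is positive definite.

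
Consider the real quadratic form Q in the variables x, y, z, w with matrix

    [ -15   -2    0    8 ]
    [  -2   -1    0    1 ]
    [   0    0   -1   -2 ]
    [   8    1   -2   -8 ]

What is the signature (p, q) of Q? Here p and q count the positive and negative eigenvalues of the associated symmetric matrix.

(1, 3)

Applying the same elementary operations to the rows and columns of A produces a congruent diagonal matrix with entries -15, -11/15, -1, 3/11.
So there are 1 positive, 3 negative pivots.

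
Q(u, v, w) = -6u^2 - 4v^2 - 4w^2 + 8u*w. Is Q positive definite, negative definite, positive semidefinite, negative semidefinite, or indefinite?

negative definite

The symmetric matrix is A = [[-6, 0, 4], [0, -4, 0], [4, 0, -4]].
Row-reducing A symmetrically gives the diagonal entries -6, -4, -4/3.
That gives 3 negative pivots.
Hence Q is negative definite.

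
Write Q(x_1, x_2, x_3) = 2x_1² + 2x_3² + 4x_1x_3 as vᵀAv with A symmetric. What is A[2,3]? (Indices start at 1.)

The coefficient of x_2·x_3 in Q is 0. For a symmetric A this equals A[2,3] + A[3,2] = 2·A[2,3].
So A[2,3] = 0/2 = 0.

0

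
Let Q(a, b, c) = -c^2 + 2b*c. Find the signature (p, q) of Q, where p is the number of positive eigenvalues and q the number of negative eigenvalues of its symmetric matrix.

(1, 1)

The symmetric matrix is A = [[0, 0, 0], [0, 0, 1], [0, 1, -1]].
By Sylvester's law of inertia any congruent diagonalization of A has 1 positive, 1 negative and 1 zero entries.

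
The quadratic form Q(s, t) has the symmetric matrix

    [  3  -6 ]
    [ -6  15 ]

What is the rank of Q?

2

Applying the same elementary operations to the rows and columns of A produces a congruent diagonal matrix with entries 3, 3.
So there are 2 positive pivots.
The rank is the number of nonzero pivots: 2.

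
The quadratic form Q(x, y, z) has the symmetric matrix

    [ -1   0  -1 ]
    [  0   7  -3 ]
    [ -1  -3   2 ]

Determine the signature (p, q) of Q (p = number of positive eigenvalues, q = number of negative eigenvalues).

(2, 1)

Symmetric row and column elimination reduces A to a congruent diagonal form with pivots -1, 7, 12/7.
That gives 2 positive, 1 negative pivots.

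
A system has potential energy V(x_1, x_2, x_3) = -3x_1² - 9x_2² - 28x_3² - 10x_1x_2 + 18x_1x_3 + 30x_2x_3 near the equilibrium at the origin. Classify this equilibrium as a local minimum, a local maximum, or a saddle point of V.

local maximum

The Hessian at the origin is H = [[-6, -10, 18], [-10, -18, 30], [18, 30, -56]].
Applying the same elementary operations to the rows and columns of H produces a congruent diagonal matrix with entries -6, -4/3, -2.
So there are 3 negative pivots.
H is negative definite, so the origin is a strict local maximum.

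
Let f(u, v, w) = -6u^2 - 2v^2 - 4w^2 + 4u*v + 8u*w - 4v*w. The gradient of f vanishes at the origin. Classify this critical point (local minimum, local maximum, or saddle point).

local maximum

The Hessian at the origin is H = [[-12, 4, 8], [4, -4, -4], [8, -4, -8]].
Applying the same elementary operations to the rows and columns of H produces a congruent diagonal matrix with entries -12, -8/3, -2.
So there are 3 negative pivots.
H is negative definite, so the origin is a strict local maximum.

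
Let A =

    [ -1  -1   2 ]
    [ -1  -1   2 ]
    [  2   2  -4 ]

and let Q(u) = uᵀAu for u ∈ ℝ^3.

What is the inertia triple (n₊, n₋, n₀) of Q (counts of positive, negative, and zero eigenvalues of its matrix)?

Congruent diagonalization of A (simultaneous row and column reduction) yields pivots -1, 0, 0.
Counting signs: 1 negative, 2 zero.

(0, 1, 2)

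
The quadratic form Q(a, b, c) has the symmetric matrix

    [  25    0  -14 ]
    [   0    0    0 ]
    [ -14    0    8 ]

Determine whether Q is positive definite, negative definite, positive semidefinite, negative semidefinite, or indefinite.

positive semidefinite

Symmetric row and column elimination reduces A to a congruent diagonal form with pivots 25, 0, 4/25.
Counting signs: 2 positive, 1 zero.
Hence Q is positive semidefinite.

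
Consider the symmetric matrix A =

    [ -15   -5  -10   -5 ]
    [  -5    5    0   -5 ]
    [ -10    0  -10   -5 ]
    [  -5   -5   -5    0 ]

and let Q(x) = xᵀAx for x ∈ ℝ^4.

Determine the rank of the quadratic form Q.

3

Congruent diagonalization of A (simultaneous row and column reduction) yields pivots -15, 20/3, -5, 0.
Counting signs: 1 positive, 2 negative, 1 zero.
The rank is the number of nonzero pivots: 3.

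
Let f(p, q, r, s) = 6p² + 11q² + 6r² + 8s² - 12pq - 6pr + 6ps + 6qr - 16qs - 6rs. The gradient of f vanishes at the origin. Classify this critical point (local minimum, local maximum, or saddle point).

local minimum

The Hessian at the origin is H = [[12, -12, -6, 6], [-12, 22, 6, -16], [-6, 6, 12, -6], [6, -16, -6, 16]].
An LDLᵀ factorisation of H has diagonal entries 12, 10, 9, 2.
Counting signs: 4 positive.
H is positive definite, so the origin is a strict local minimum.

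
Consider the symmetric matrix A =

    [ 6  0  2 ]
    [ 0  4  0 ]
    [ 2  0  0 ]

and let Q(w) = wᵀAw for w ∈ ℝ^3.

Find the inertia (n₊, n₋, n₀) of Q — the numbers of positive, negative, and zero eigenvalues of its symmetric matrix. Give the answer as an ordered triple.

(2, 1, 0)

Symmetric row and column elimination reduces A to a congruent diagonal form with pivots 6, 4, -2/3.
So there are 2 positive, 1 negative pivots.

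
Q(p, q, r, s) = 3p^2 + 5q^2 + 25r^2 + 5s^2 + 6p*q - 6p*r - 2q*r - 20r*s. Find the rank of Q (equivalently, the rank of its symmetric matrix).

3

Write A = [[3, 3, -3, 0], [3, 5, -1, 0], [-3, -1, 25, -10], [0, 0, -10, 5]].
Applying the same elementary operations to the rows and columns of A produces a congruent diagonal matrix with entries 3, 2, 20, 0.
Counting signs: 3 positive, 1 zero.
The rank is the number of nonzero pivots: 3.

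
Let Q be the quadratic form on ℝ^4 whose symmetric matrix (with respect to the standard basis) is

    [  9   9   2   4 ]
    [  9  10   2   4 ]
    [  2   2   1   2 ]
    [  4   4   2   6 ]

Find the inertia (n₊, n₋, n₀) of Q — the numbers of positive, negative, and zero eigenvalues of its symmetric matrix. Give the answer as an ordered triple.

Row-reducing A symmetrically gives the diagonal entries 9, 1, 5/9, 2.
Counting signs: 4 positive.

(4, 0, 0)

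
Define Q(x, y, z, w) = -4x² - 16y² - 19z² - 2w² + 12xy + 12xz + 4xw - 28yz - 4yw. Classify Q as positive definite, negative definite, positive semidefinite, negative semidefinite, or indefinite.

negative definite

The symmetric matrix is A = [[-4, 6, 6, 2], [6, -16, -14, -2], [6, -14, -19, 0], [2, -2, 0, -2]].
An LDLᵀ factorisation of A has diagonal entries -4, -7, -45/7, -2/45.
Counting signs: 4 negative.
Hence Q is negative definite.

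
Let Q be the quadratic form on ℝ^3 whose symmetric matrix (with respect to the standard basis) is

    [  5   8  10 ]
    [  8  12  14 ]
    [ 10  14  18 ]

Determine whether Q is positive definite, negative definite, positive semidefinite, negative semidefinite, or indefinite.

indefinite

Row-reducing A symmetrically gives the diagonal entries 5, -4/5, 3.
Counting signs: 2 positive, 1 negative.
Hence Q is indefinite.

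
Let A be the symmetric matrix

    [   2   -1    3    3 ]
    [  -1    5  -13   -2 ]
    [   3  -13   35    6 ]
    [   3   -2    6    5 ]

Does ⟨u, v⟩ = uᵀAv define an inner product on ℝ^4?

yes

Leading principal minors: Δ_1 = 2, Δ_2 = 9, Δ_3 = 10, Δ_4 = 4.
All leading principal minors are positive, so by Sylvester's criterion Q is positive definite.
⟨·,·⟩ is an inner product exactly when A is positive definite.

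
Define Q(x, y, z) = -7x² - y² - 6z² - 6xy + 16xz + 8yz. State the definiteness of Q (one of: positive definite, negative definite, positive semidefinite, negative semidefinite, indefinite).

indefinite

The symmetric matrix is A = [[-7, -3, 8], [-3, -1, 4], [8, 4, -6]].
Row-reducing A symmetrically gives the diagonal entries -7, 2/7, 2.
Counting signs: 2 positive, 1 negative.
Hence Q is indefinite.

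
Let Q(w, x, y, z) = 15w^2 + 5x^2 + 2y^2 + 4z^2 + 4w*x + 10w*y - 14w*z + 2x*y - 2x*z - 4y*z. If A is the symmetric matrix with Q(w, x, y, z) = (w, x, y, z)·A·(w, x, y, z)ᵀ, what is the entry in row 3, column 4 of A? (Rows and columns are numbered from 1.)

The coefficient of y·z in Q is -4. For a symmetric A this equals A[3,4] + A[4,3] = 2·A[3,4].
So A[3,4] = -4/2 = -2.

-2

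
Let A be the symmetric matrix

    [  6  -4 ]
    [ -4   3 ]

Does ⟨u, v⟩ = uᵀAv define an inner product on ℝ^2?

For the 2×2 matrix [[6, -4], [-4, 3]]: det = 6·3 − (-4)² = 2, trace = 9.
det > 0 so both eigenvalues share the sign of the trace; trace = 9 > 0 ⇒ both positive.
⟨·,·⟩ is an inner product exactly when A is positive definite.

yes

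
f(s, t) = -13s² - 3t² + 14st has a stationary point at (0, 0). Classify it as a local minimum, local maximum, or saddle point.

saddle point

The Hessian at the origin is H = [[-26, 14], [14, -6]].
det H = -26·-6 − (14)² = -40 < 0, so H is indefinite.
Therefore the origin is a saddle point.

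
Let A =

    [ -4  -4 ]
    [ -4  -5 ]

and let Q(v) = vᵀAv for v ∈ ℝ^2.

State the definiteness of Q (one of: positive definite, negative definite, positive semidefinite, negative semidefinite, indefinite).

For the 2×2 matrix [[-4, -4], [-4, -5]]: det = -4·-5 − (-4)² = 4, trace = -9.
det > 0 so both eigenvalues share the sign of the trace; trace = -9 < 0 ⇒ both negative.

negative definite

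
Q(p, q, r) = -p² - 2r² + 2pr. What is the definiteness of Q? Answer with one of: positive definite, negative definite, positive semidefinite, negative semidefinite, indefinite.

negative semidefinite

Write A = [[-1, 0, 1], [0, 0, 0], [1, 0, -2]].
Symmetric row and column elimination reduces A to a congruent diagonal form with pivots -1, 0, -1.
That gives 2 negative, 1 zero pivots.
Hence Q is negative semidefinite.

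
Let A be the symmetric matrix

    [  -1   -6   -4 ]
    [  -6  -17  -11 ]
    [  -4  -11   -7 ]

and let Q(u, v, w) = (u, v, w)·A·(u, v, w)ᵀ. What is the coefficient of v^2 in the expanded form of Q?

The coefficient of v^2 is the diagonal entry A[2,2] = -17.

-17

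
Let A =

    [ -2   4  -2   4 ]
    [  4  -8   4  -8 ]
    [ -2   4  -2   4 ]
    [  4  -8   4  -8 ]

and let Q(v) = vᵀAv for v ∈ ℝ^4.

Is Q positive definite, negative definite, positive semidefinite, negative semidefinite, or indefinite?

Applying the same elementary operations to the rows and columns of A produces a congruent diagonal matrix with entries -2, 0, 0, 0.
That gives 1 negative, 3 zero pivots.
Hence Q is negative semidefinite.

negative semidefinite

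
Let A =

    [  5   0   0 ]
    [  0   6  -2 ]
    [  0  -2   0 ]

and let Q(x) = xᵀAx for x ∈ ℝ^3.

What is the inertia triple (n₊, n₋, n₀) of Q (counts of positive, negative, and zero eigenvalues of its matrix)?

An LDLᵀ factorisation of A has diagonal entries 5, 6, -2/3.
That gives 2 positive, 1 negative pivots.

(2, 1, 0)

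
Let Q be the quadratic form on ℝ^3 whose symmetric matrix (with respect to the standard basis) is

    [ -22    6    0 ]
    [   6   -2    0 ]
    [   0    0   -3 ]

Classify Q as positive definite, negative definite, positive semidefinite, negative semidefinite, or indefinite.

Leading principal minors: Δ_1 = -22, Δ_2 = 8, Δ_3 = -24.
The signs alternate starting with Δ_1 < 0, so by Sylvester's criterion Q is negative definite.

negative definite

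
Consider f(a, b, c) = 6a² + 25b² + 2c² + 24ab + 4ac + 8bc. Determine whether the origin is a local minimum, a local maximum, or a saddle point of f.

The Hessian at the origin is H = [[12, 24, 4], [24, 50, 8], [4, 8, 4]].
An LDLᵀ factorisation of H has diagonal entries 12, 2, 8/3.
Counting signs: 3 positive.
H is positive definite, so the origin is a strict local minimum.

local minimum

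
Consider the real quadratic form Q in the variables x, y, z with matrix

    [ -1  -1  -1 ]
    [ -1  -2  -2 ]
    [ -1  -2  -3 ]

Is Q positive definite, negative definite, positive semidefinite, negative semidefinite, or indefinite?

Congruent diagonalization of A (simultaneous row and column reduction) yields pivots -1, -1, -1.
That gives 3 negative pivots.
Hence Q is negative definite.

negative definite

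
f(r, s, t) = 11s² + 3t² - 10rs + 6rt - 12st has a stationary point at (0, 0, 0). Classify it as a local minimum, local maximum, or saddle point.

saddle point

The Hessian at the origin is H = [[0, -10, 6], [-10, 22, -12], [6, -12, 6]].
H is indefinite, so the origin is a saddle point.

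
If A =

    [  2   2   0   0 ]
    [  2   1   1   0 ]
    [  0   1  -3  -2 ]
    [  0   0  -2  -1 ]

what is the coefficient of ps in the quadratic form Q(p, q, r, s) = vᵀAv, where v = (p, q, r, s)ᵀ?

0

The coefficient of ps is A[1,4] + A[4,1] = 2·0 = 0.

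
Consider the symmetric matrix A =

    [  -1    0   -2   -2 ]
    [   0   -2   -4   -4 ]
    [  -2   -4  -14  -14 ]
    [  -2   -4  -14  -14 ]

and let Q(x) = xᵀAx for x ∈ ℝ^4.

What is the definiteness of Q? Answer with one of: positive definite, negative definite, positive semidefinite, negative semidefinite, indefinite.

negative semidefinite

Congruent diagonalization of A (simultaneous row and column reduction) yields pivots -1, -2, -2, 0.
Counting signs: 3 negative, 1 zero.
Hence Q is negative semidefinite.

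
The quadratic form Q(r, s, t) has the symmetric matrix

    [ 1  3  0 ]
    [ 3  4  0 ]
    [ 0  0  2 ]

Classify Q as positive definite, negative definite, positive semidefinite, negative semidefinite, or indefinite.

Applying the same elementary operations to the rows and columns of A produces a congruent diagonal matrix with entries 1, -5, 2.
That gives 2 positive, 1 negative pivots.
Hence Q is indefinite.

indefinite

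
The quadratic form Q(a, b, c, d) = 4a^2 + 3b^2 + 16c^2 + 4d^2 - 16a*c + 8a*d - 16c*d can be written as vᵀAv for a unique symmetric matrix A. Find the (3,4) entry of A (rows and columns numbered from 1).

The coefficient of c·d in Q is -16. For a symmetric A this equals A[3,4] + A[4,3] = 2·A[3,4].
So A[3,4] = -16/2 = -8.

-8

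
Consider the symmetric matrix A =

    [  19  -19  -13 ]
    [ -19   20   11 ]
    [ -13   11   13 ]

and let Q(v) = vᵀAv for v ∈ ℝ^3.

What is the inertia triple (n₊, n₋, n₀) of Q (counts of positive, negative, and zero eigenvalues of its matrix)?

(3, 0, 0)

Row-reducing A symmetrically gives the diagonal entries 19, 1, 2/19.
That gives 3 positive pivots.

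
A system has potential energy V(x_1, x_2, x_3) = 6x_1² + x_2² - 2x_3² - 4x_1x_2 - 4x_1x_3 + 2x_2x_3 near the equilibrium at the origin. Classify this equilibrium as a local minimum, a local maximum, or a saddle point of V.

The Hessian at the origin is H = [[12, -4, -4], [-4, 2, 2], [-4, 2, -4]].
An LDLᵀ factorisation of H has diagonal entries 12, 2/3, -6.
Counting signs: 2 positive, 1 negative.
H is indefinite, so the origin is a saddle point.

saddle point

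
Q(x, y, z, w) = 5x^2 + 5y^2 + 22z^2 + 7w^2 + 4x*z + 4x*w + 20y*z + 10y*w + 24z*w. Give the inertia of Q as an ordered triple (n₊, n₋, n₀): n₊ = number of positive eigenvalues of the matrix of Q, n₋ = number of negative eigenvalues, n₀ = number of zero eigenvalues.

(3, 0, 1)

The symmetric matrix is A = [[5, 0, 2, 2], [0, 5, 10, 5], [2, 10, 22, 12], [2, 5, 12, 7]].
Symmetric row and column elimination reduces A to a congruent diagonal form with pivots 5, 5, 6/5, 0.
So there are 3 positive, 1 zero pivots.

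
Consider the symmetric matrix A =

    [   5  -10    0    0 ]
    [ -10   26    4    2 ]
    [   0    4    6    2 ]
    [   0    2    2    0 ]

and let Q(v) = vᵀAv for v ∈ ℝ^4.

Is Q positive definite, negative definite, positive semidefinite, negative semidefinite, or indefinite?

Symmetric row and column elimination reduces A to a congruent diagonal form with pivots 5, 6, 10/3, -4/5.
That gives 3 positive, 1 negative pivots.
Hence Q is indefinite.

indefinite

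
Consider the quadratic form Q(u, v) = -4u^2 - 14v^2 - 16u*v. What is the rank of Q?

2

The associated matrix is A = [[-4, -8], [-8, -14]].
Symmetric row and column elimination reduces A to a congruent diagonal form with pivots -4, 2.
Counting signs: 1 positive, 1 negative.
The rank is the number of nonzero pivots: 2.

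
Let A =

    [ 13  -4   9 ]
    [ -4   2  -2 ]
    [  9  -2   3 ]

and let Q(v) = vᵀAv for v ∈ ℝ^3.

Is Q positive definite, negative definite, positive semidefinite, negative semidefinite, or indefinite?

indefinite

Row-reducing A symmetrically gives the diagonal entries 13, 10/13, -4.
Counting signs: 2 positive, 1 negative.
Hence Q is indefinite.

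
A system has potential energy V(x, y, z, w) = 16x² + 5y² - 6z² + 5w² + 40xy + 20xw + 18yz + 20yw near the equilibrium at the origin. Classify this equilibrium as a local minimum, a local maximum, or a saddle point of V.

The Hessian at the origin is H = [[32, 40, 0, 20], [40, 10, 18, 20], [0, 18, -12, 0], [20, 20, 0, 10]].
Row-reducing H symmetrically gives the diagonal entries 32, -40, -39/10, -15/26.
That gives 1 positive, 3 negative pivots.
H is indefinite, so the origin is a saddle point.

saddle point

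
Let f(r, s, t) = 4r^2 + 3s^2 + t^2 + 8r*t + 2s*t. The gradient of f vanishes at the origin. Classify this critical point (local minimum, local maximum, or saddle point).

The Hessian at the origin is H = [[8, 0, 8], [0, 6, 2], [8, 2, 2]].
An LDLᵀ factorisation of H has diagonal entries 8, 6, -20/3.
So there are 2 positive, 1 negative pivots.
H is indefinite, so the origin is a saddle point.

saddle point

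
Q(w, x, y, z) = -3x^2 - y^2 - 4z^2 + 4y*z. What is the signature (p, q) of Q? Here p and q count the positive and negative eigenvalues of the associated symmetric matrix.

(0, 2)

The associated matrix is A = [[0, 0, 0, 0], [0, -3, 0, 0], [0, 0, -1, 2], [0, 0, 2, -4]].
Row-reducing A symmetrically gives the diagonal entries 0, -3, -1, 0.
Counting signs: 2 negative, 2 zero.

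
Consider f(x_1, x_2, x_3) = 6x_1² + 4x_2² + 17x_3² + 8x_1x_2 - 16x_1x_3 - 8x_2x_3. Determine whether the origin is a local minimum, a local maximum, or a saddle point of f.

local minimum

The Hessian at the origin is H = [[12, 8, -16], [8, 8, -8], [-16, -8, 34]].
Congruent diagonalization of H (simultaneous row and column reduction) yields pivots 12, 8/3, 10.
So there are 3 positive pivots.
H is positive definite, so the origin is a strict local minimum.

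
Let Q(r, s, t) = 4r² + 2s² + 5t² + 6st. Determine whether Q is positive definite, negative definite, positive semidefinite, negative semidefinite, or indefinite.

Write A = [[4, 0, 0], [0, 2, 3], [0, 3, 5]].
Symmetric row and column elimination reduces A to a congruent diagonal form with pivots 4, 2, 1/2.
Counting signs: 3 positive.
Hence Q is positive definite.

positive definite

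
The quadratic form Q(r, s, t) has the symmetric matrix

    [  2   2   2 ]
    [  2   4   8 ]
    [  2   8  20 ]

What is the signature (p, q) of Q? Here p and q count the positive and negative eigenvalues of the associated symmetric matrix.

(2, 0)

Symmetric row and column elimination reduces A to a congruent diagonal form with pivots 2, 2, 0.
That gives 2 positive, 1 zero pivots.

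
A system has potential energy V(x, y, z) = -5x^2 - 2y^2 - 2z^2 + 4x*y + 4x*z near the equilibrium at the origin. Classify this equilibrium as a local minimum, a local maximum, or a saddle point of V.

The Hessian at the origin is H = [[-10, 4, 4], [4, -4, 0], [4, 0, -4]].
Congruent diagonalization of H (simultaneous row and column reduction) yields pivots -10, -12/5, -4/3.
That gives 3 negative pivots.
H is negative definite, so the origin is a strict local maximum.

local maximum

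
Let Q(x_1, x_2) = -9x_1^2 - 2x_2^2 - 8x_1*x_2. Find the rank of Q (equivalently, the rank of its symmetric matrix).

2

The associated matrix is A = [[-9, -4], [-4, -2]].
Symmetric row and column elimination reduces A to a congruent diagonal form with pivots -9, -2/9.
So there are 2 negative pivots.
The rank is the number of nonzero pivots: 2.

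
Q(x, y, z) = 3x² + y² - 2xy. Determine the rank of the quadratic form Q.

2

The associated matrix is A = [[3, -1, 0], [-1, 1, 0], [0, 0, 0]].
Congruent diagonalization of A (simultaneous row and column reduction) yields pivots 3, 2/3, 0.
So there are 2 positive, 1 zero pivots.
The rank is the number of nonzero pivots: 2.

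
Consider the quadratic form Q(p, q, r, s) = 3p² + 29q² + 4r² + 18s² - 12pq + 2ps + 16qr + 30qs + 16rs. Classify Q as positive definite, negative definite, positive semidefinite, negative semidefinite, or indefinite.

positive definite

Write A = [[3, -6, 0, 1], [-6, 29, 8, 15], [0, 8, 4, 8], [1, 15, 8, 18]].
Symmetric row and column elimination reduces A to a congruent diagonal form with pivots 3, 17, 4/17, 2/3.
That gives 4 positive pivots.
Hence Q is positive definite.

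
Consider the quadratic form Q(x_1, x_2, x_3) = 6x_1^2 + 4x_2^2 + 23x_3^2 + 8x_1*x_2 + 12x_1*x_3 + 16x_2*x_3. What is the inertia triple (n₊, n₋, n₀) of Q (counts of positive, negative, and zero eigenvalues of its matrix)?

(3, 0, 0)

The symmetric matrix is A = [[6, 4, 6], [4, 4, 8], [6, 8, 23]].
Row-reducing A symmetrically gives the diagonal entries 6, 4/3, 5.
So there are 3 positive pivots.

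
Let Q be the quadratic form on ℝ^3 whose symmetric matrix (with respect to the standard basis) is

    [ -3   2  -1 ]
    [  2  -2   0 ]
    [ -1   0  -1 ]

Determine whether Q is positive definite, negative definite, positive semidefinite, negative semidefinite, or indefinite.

Applying the same elementary operations to the rows and columns of A produces a congruent diagonal matrix with entries -3, -2/3, 0.
That gives 2 negative, 1 zero pivots.
Hence Q is negative semidefinite.

negative semidefinite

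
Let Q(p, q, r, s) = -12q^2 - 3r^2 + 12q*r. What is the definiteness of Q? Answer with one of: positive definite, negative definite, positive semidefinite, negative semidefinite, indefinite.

The associated matrix is A = [[0, 0, 0, 0], [0, -12, 6, 0], [0, 6, -3, 0], [0, 0, 0, 0]].
Applying the same elementary operations to the rows and columns of A produces a congruent diagonal matrix with entries 0, -12, 0, 0.
Counting signs: 1 negative, 3 zero.
Hence Q is negative semidefinite.

negative semidefinite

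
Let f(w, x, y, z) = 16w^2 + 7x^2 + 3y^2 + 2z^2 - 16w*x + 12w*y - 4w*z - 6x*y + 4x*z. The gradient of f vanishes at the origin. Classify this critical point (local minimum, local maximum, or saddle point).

local minimum

The Hessian at the origin is H = [[32, -16, 12, -4], [-16, 14, -6, 4], [12, -6, 6, 0], [-4, 4, 0, 4]].
Symmetric row and column elimination reduces H to a congruent diagonal form with pivots 32, 6, 3/2, 4/3.
That gives 4 positive pivots.
H is positive definite, so the origin is a strict local minimum.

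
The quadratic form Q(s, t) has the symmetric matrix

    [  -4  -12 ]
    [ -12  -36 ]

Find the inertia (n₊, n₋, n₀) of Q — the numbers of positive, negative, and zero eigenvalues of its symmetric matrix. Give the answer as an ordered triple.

(0, 1, 1)

Applying the same elementary operations to the rows and columns of A produces a congruent diagonal matrix with entries -4, 0.
That gives 1 negative, 1 zero pivots.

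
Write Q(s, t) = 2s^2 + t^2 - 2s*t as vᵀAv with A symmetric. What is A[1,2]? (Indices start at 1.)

-1

The coefficient of s·t in Q is -2. For a symmetric A this equals A[1,2] + A[2,1] = 2·A[1,2].
So A[1,2] = -2/2 = -1.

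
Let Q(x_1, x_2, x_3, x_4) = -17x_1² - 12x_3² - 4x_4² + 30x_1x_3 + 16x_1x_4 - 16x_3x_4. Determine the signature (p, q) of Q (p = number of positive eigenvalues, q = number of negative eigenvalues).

The symmetric matrix is A = [[-17, 0, 15, 8], [0, 0, 0, 0], [15, 0, -12, -8], [8, 0, -8, -4]].
Congruent diagonalization of A (simultaneous row and column reduction) yields pivots -17, 0, 21/17, -20/21.
So there are 1 positive, 2 negative, 1 zero pivots.

(1, 2)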